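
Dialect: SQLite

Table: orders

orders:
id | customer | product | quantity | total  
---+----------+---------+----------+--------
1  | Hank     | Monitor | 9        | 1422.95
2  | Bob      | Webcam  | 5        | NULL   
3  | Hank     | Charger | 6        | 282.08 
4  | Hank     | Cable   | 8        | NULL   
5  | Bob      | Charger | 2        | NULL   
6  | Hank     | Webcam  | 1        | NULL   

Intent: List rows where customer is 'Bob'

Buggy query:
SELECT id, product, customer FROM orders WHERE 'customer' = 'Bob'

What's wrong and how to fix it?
Bug: 'customer' in single quotes is a string literal, not the column; the comparison is literal-vs-literal and never true

Fix: Remove the quotes around the column name (or use double quotes for an identifier)

Corrected query:
SELECT id, product, customer FROM orders WHERE customer = 'Bob'

Result:
id | product | customer
---+---------+---------
2  | Webcam  | Bob     
5  | Charger | Bob     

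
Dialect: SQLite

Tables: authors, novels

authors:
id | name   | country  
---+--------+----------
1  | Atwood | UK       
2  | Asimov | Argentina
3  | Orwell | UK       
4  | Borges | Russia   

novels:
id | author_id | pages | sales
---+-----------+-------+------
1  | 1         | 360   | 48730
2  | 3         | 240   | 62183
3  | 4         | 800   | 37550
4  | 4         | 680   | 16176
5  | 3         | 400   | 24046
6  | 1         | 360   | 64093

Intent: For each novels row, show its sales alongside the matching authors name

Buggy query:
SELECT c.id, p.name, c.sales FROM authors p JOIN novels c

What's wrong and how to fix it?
Bug: JOIN with no ON clause produces a cartesian product; every novels row pairs with every authors row

Fix: Add ON c.author_id = p.id to the JOIN

Corrected query:
SELECT c.id, p.name, c.sales FROM authors p JOIN novels c ON c.author_id = p.id

Result:
id | name   | sales
---+--------+------
1  | Atwood | 48730
2  | Orwell | 62183
3  | Borges | 37550
4  | Borges | 16176
5  | Orwell | 24046
6  | Atwood | 64093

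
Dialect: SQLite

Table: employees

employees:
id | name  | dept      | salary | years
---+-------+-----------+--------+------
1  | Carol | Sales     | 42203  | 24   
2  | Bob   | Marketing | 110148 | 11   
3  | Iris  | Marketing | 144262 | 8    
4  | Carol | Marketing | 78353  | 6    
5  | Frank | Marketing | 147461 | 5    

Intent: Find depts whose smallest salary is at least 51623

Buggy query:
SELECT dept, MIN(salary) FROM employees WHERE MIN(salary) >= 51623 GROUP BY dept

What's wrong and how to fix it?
Bug: MIN() in WHERE is a misuse of aggregate

Fix: Replace WHERE with HAVING after the GROUP BY

Corrected query:
SELECT dept, MIN(salary) FROM employees GROUP BY dept HAVING MIN(salary) >= 51623

Result:
dept      | MIN(salary)
----------+------------
Marketing | 78353      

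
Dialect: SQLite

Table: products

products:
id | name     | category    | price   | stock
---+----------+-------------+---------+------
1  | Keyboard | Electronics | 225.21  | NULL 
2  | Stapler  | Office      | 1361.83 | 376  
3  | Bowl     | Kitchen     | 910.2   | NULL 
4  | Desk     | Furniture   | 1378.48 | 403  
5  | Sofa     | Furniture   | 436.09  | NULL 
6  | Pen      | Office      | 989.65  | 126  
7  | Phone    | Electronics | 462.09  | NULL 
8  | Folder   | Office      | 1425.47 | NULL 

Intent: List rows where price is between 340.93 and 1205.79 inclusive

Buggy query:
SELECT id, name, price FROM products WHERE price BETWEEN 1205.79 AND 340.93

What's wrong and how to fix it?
Bug: The bounds are reversed; BETWEEN a AND b requires a <= b to match anything

Fix: Swap the bounds so the smaller value comes first

Corrected query:
SELECT id, name, price FROM products WHERE price BETWEEN 340.93 AND 1205.79

Result:
id | name  | price 
---+-------+-------
3  | Bowl  | 910.2 
5  | Sofa  | 436.09
6  | Pen   | 989.65
7  | Phone | 462.09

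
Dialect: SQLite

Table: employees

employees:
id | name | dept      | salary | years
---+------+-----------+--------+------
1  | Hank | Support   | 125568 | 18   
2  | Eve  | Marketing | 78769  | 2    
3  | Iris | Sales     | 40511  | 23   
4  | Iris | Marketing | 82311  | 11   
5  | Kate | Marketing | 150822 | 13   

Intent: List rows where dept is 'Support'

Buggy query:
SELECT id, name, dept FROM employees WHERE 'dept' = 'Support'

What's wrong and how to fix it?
Bug: 'dept' in single quotes is a string literal, not the column; the comparison is literal-vs-literal and never true

Fix: Remove the quotes around the column name (or use double quotes for an identifier)

Corrected query:
SELECT id, name, dept FROM employees WHERE dept = 'Support'

Result:
id | name | dept   
---+------+--------
1  | Hank | Support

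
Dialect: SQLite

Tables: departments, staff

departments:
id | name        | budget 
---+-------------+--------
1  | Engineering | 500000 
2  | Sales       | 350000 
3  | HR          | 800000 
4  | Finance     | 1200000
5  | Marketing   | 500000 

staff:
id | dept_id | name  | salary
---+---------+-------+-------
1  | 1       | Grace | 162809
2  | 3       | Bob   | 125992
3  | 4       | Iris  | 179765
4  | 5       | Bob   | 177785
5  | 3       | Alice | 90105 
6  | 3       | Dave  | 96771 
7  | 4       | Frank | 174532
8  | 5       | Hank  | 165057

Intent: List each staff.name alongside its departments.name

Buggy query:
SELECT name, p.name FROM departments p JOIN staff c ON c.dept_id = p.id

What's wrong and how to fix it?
Bug: Both tables have a 'name' column; the unqualified reference is ambiguous

Fix: Prefix ambiguous columns with the table alias

Corrected query:
SELECT c.name, p.name FROM departments p JOIN staff c ON c.dept_id = p.id

Result:
name  | name       
------+------------
Grace | Engineering
Bob   | HR         
Iris  | Finance    
Bob   | Marketing  
Alice | HR         
Dave  | HR         
Frank | Finance    
Hank  | Marketing  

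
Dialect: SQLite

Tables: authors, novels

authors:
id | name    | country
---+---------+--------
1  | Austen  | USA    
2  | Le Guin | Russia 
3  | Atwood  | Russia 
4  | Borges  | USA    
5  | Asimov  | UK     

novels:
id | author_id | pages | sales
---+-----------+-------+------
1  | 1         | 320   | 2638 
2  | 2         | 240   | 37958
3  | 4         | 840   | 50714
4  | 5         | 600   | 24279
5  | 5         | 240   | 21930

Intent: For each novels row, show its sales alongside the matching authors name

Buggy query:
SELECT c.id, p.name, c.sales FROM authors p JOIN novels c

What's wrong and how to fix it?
Bug: Missing join condition: each novels row is matched to all authors rows instead of just its own

Fix: Add ON c.author_id = p.id to the JOIN

Corrected query:
SELECT c.id, p.name, c.sales FROM authors p JOIN novels c ON c.author_id = p.id

Result:
id | name    | sales
---+---------+------
1  | Austen  | 2638 
2  | Le Guin | 37958
3  | Borges  | 50714
4  | Asimov  | 24279
5  | Asimov  | 21930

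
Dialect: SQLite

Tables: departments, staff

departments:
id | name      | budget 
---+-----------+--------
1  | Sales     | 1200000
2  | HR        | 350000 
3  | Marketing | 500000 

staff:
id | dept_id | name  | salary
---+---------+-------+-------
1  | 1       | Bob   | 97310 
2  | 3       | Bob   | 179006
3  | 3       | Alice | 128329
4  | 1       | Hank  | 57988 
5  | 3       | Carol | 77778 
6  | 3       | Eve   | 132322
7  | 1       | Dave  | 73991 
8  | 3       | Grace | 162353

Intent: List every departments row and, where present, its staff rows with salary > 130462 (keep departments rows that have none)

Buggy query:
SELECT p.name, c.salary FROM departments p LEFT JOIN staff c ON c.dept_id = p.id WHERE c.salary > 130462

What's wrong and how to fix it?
Bug: A WHERE condition on the right-hand table after LEFT JOIN drops unmatched parents

Fix: Put 'c.salary > 130462' in the JOIN's ON clause instead of WHERE

Corrected query:
SELECT p.name, c.salary FROM departments p LEFT JOIN staff c ON c.dept_id = p.id AND c.salary > 130462

Result:
name      | salary
----------+-------
Sales     | NULL  
HR        | NULL  
Marketing | 132322
Marketing | 162353
Marketing | 179006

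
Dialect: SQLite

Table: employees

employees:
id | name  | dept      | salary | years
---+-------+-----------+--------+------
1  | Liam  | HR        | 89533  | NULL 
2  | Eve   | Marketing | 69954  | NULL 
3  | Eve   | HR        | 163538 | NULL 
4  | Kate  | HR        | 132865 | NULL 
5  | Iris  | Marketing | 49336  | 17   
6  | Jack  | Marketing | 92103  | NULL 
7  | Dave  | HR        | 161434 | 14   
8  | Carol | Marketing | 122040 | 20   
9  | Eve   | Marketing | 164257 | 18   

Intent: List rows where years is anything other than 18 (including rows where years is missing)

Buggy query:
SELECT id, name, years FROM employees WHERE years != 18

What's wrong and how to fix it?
Bug: Inequality against NULL is unknown, not true; rows with NULL are dropped

Fix: Handle NULL separately with IS NULL alongside the inequality

Corrected query:
SELECT id, name, years FROM employees WHERE years != 18 OR years IS NULL

Result:
id | name  | years
---+-------+------
1  | Liam  | NULL 
2  | Eve   | NULL 
3  | Eve   | NULL 
4  | Kate  | NULL 
5  | Iris  | 17   
6  | Jack  | NULL 
7  | Dave  | 14   
8  | Carol | 20   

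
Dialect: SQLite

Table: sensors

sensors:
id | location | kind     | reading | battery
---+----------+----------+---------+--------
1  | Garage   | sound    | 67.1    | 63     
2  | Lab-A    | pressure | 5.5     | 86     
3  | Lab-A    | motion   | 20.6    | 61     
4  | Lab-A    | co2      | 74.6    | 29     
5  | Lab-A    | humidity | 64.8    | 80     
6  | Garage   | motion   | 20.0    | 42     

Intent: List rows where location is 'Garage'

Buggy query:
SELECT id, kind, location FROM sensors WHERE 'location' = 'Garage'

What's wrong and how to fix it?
Bug: Single quotes denote string literals in SQL; the column name is being compared as a constant string

Fix: Remove the quotes around the column name (or use double quotes for an identifier)

Corrected query:
SELECT id, kind, location FROM sensors WHERE location = 'Garage'

Result:
id | kind   | location
---+--------+---------
1  | sound  | Garage  
6  | motion | Garage  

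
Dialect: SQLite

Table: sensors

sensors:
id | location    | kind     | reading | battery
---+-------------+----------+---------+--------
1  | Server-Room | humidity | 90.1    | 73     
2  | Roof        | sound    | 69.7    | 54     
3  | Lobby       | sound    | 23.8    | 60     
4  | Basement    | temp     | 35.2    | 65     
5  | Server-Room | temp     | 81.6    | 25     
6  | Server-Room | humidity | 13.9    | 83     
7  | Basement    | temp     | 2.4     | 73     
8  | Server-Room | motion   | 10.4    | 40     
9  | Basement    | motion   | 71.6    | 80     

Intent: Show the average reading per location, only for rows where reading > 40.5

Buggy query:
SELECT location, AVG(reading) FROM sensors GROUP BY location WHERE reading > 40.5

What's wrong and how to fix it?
Bug: WHERE cannot follow GROUP BY

Fix: Move the WHERE clause before GROUP BY

Corrected query:
SELECT location, AVG(reading) FROM sensors WHERE reading > 40.5 GROUP BY location

Result:
location    | AVG(reading)
------------+-------------
Basement    | 71.6        
Roof        | 69.7        
Server-Room | 85.85       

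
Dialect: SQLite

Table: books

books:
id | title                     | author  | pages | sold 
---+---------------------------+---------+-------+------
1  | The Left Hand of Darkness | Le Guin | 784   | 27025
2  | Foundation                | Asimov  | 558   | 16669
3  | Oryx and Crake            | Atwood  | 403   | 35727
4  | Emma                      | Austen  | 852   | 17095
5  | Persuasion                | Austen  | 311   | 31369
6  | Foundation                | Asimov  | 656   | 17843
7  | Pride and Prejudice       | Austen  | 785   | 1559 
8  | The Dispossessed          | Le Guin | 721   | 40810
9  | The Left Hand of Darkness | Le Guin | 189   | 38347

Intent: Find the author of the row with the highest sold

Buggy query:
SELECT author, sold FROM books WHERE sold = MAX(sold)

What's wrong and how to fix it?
Bug: MAX(sold) is an aggregate and cannot be used directly in WHERE

Fix: Wrap MAX in a scalar subquery so WHERE compares against a single value

Corrected query:
SELECT author, sold FROM books WHERE sold = (SELECT MAX(sold) FROM books)

Result:
author  | sold 
--------+------
Le Guin | 40810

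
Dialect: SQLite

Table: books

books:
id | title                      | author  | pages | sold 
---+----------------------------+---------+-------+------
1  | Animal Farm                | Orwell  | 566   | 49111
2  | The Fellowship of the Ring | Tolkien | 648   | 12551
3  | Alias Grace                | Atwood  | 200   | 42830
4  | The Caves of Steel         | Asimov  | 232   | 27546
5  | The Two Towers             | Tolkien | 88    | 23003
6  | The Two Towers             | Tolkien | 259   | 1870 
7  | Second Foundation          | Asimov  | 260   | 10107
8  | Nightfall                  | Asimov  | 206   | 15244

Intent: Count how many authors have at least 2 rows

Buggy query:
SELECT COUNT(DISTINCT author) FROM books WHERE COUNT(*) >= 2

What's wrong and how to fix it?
Bug: WHERE filters individual rows, not groups, so a group-level COUNT is invalid there

Fix: Use a subquery that GROUPs and filters with HAVING, then count its rows

Corrected query:
SELECT COUNT(*) FROM (SELECT author FROM books GROUP BY author HAVING COUNT(*) >= 2)

Result:
COUNT(*)
--------
2       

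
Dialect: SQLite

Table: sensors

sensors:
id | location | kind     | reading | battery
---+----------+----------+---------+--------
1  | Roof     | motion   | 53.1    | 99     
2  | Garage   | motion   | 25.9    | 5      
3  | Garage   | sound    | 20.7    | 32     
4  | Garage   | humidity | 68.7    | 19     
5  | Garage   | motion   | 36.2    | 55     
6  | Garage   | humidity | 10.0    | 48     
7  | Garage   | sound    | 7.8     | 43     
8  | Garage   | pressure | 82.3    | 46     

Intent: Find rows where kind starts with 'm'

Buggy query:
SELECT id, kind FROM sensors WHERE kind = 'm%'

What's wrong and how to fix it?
Bug: '=' compares the literal string including the % character; pattern matching needs LIKE

Fix: Use LIKE for wildcard pattern matching

Corrected query:
SELECT id, kind FROM sensors WHERE kind LIKE 'm%'

Result:
id | kind  
---+-------
1  | motion
2  | motion
5  | motion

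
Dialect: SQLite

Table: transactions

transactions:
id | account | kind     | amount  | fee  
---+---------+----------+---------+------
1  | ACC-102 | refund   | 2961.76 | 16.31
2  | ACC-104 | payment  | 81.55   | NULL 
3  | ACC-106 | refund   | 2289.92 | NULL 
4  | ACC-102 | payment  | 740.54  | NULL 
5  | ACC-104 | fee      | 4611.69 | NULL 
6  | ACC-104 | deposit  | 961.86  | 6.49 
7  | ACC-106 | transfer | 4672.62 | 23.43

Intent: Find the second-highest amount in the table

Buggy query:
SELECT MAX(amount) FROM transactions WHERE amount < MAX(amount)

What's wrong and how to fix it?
Bug: The inner MAX is an aggregate inside WHERE, which is not allowed

Fix: Compute the overall MAX in a subquery, then take MAX of rows below it

Corrected query:
SELECT MAX(amount) FROM transactions WHERE amount < (SELECT MAX(amount) FROM transactions)

Result:
MAX(amount)
-----------
4611.69    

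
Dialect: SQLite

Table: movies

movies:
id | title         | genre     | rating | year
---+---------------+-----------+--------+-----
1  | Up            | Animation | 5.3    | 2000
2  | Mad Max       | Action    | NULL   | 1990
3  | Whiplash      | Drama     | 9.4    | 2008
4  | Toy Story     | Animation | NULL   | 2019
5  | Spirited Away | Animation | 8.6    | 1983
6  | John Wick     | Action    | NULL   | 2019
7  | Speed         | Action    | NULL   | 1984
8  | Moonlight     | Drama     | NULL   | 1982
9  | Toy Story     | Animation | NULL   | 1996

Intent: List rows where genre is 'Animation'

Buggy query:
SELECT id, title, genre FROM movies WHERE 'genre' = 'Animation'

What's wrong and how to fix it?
Bug: Single quotes denote string literals in SQL; the column name is being compared as a constant string

Fix: Reference the column as genre without single quotes

Corrected query:
SELECT id, title, genre FROM movies WHERE genre = 'Animation'

Result:
id | title         | genre    
---+---------------+----------
1  | Up            | Animation
4  | Toy Story     | Animation
5  | Spirited Away | Animation
9  | Toy Story     | Animation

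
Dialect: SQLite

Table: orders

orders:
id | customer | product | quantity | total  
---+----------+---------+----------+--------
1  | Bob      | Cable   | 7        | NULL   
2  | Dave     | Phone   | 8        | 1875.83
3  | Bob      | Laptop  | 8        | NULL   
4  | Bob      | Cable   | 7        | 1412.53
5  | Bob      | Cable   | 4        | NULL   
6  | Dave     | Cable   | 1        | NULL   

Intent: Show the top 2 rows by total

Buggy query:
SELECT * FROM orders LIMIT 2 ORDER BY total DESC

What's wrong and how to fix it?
Bug: LIMIT must come after ORDER BY

Fix: Swap the clauses: ORDER BY first, then LIMIT

Corrected query:
SELECT * FROM orders ORDER BY total DESC LIMIT 2

Result:
id | customer | product | quantity | total  
---+----------+---------+----------+--------
2  | Dave     | Phone   | 8        | 1875.83
4  | Bob      | Cable   | 7        | 1412.53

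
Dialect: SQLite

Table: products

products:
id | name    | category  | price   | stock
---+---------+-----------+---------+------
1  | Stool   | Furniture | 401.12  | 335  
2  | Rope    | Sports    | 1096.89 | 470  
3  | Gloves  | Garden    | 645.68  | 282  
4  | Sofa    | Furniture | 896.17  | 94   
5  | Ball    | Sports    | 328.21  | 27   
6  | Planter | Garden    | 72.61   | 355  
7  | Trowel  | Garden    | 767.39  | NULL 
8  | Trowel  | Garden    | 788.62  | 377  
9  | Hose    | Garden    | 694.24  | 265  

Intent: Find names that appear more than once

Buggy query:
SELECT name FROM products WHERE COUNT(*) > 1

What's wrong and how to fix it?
Bug: WHERE can't reference COUNT(*); aggregates are computed after WHERE

Fix: GROUP BY name, then filter groups with HAVING COUNT(*) > 1

Corrected query:
SELECT name FROM products GROUP BY name HAVING COUNT(*) > 1

Result:
name  
------
Trowel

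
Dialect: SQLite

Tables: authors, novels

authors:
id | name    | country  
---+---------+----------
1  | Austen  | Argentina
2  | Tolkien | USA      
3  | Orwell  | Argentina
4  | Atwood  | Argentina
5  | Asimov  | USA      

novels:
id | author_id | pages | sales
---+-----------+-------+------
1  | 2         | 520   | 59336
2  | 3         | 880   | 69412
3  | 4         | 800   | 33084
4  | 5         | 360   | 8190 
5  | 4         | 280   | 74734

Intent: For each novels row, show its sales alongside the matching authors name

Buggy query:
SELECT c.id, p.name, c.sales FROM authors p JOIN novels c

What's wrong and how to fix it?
Bug: JOIN with no ON clause produces a cartesian product; every novels row pairs with every authors row

Fix: Specify the join condition linking the foreign key to the parent id

Corrected query:
SELECT c.id, p.name, c.sales FROM authors p JOIN novels c ON c.author_id = p.id

Result:
id | name    | sales
---+---------+------
1  | Tolkien | 59336
2  | Orwell  | 69412
3  | Atwood  | 33084
4  | Asimov  | 8190 
5  | Atwood  | 74734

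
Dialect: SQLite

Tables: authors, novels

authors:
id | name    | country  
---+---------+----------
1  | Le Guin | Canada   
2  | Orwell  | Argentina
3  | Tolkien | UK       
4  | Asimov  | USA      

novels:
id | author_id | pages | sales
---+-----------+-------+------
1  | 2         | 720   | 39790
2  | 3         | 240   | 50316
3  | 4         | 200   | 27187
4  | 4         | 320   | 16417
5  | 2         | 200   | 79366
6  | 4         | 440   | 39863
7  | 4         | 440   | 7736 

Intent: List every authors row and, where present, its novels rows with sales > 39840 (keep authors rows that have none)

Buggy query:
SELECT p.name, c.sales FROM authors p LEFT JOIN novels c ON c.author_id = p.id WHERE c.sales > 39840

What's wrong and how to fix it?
Bug: A WHERE condition on the right-hand table after LEFT JOIN drops unmatched parents

Fix: Move the right-table condition into the ON clause so unmatched parents are kept

Corrected query:
SELECT p.name, c.sales FROM authors p LEFT JOIN novels c ON c.author_id = p.id AND c.sales > 39840

Result:
name    | sales
--------+------
Le Guin | NULL 
Orwell  | 79366
Tolkien | 50316
Asimov  | 39863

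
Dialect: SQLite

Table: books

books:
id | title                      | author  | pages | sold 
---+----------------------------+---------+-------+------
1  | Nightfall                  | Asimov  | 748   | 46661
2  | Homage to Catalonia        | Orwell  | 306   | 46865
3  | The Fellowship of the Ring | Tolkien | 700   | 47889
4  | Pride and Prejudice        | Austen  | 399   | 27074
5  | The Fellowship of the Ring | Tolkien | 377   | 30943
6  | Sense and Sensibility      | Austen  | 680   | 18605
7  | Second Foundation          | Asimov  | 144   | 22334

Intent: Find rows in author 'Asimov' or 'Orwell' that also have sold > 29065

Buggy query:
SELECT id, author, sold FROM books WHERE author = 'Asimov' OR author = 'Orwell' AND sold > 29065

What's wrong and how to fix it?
Bug: AND binds tighter than OR, so this parses as author = 'Asimov' OR (author = 'Orwell' AND sold > 29065)

Fix: Add parentheses around the OR so the AND applies to both alternatives

Corrected query:
SELECT id, author, sold FROM books WHERE (author = 'Asimov' OR author = 'Orwell') AND sold > 29065

Result:
id | author | sold 
---+--------+------
1  | Asimov | 46661
2  | Orwell | 46865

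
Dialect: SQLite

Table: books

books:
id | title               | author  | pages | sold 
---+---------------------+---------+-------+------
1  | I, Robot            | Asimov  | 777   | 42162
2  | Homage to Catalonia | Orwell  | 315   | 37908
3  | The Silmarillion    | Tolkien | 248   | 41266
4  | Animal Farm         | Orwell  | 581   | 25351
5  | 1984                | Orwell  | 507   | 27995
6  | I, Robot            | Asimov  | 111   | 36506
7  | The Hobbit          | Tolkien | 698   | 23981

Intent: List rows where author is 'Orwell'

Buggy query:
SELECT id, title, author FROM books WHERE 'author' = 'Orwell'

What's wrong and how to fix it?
Bug: 'author' in single quotes is a string literal, not the column; the comparison is literal-vs-literal and never true

Fix: Reference the column as author without single quotes

Corrected query:
SELECT id, title, author FROM books WHERE author = 'Orwell'

Result:
id | title               | author
---+---------------------+-------
2  | Homage to Catalonia | Orwell
4  | Animal Farm         | Orwell
5  | 1984                | Orwell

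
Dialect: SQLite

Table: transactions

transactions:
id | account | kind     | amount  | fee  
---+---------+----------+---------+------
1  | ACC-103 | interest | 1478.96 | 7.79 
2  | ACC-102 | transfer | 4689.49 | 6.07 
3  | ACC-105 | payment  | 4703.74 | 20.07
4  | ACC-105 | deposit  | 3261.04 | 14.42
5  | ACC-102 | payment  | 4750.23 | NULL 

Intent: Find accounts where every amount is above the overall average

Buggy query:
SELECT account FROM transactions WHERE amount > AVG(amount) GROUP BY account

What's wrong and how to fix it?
Bug: AVG() is an aggregate; it can't sit directly in WHERE

Fix: Use a subquery for AVG and a HAVING MIN(...) filter so the condition holds for every row in the group

Corrected query:
SELECT account FROM transactions GROUP BY account HAVING MIN(amount) > (SELECT AVG(amount) FROM transactions)

Result:
account
-------
ACC-102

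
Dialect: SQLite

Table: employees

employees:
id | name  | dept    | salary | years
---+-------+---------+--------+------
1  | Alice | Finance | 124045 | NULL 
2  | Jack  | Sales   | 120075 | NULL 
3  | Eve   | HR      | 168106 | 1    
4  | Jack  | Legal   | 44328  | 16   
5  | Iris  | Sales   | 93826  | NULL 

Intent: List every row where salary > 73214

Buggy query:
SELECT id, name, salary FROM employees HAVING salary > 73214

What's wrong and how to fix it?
Bug: This is a non-aggregate query (no GROUP BY, no aggregates), so in SQLite the HAVING clause is invalid here; a row-level condition belongs in WHERE

Fix: Use WHERE for row-level filtering

Corrected query:
SELECT id, name, salary FROM employees WHERE salary > 73214

Result:
id | name  | salary
---+-------+-------
1  | Alice | 124045
2  | Jack  | 120075
3  | Eve   | 168106
5  | Iris  | 93826 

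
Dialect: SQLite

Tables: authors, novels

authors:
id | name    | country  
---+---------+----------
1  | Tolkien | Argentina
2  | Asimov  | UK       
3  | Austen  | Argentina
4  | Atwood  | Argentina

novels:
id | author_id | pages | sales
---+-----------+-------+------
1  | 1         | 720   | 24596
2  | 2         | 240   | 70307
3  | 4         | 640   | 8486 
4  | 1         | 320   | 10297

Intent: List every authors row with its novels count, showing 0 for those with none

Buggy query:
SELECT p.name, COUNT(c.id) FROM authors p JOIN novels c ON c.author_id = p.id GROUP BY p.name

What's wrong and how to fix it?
Bug: An inner join excludes parents with zero children

Fix: Switch to LEFT JOIN to retain unmatched parent rows

Corrected query:
SELECT p.name, COUNT(c.id) FROM authors p LEFT JOIN novels c ON c.author_id = p.id GROUP BY p.name

Result:
name    | COUNT(c.id)
--------+------------
Asimov  | 1          
Atwood  | 1          
Austen  | 0          
Tolkien | 2          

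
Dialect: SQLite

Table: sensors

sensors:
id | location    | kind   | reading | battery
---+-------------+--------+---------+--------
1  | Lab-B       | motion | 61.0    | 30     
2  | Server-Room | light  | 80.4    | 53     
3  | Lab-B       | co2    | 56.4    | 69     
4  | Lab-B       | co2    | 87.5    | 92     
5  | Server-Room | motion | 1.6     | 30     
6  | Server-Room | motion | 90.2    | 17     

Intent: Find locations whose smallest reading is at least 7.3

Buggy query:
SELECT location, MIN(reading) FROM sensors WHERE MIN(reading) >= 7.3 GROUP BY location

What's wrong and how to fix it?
Bug: MIN() in WHERE is a misuse of aggregate

Fix: Replace WHERE with HAVING after the GROUP BY

Corrected query:
SELECT location, MIN(reading) FROM sensors GROUP BY location HAVING MIN(reading) >= 7.3

Result:
location | MIN(reading)
---------+-------------
Lab-B    | 56.4        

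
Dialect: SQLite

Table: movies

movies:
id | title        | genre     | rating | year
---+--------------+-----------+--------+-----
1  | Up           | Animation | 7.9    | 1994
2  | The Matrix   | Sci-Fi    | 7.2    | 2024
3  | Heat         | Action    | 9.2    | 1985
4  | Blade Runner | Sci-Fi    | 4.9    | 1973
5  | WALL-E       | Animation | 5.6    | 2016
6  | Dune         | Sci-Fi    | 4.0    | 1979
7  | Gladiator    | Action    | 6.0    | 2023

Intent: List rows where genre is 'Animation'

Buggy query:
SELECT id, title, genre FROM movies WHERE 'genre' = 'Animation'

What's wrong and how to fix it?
Bug: Single quotes denote string literals in SQL; the column name is being compared as a constant string

Fix: Remove the quotes around the column name (or use double quotes for an identifier)

Corrected query:
SELECT id, title, genre FROM movies WHERE genre = 'Animation'

Result:
id | title  | genre    
---+--------+----------
1  | Up     | Animation
5  | WALL-E | Animation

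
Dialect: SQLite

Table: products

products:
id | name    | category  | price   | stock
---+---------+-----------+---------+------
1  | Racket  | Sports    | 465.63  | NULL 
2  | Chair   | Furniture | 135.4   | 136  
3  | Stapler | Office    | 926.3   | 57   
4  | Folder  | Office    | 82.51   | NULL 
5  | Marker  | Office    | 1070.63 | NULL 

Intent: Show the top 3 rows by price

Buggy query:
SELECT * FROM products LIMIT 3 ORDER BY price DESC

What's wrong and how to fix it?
Bug: LIMIT must come after ORDER BY

Fix: Sort with ORDER BY, then apply LIMIT

Corrected query:
SELECT * FROM products ORDER BY price DESC LIMIT 3

Result:
id | name    | category | price   | stock
---+---------+----------+---------+------
5  | Marker  | Office   | 1070.63 | NULL 
3  | Stapler | Office   | 926.3   | 57   
1  | Racket  | Sports   | 465.63  | NULL 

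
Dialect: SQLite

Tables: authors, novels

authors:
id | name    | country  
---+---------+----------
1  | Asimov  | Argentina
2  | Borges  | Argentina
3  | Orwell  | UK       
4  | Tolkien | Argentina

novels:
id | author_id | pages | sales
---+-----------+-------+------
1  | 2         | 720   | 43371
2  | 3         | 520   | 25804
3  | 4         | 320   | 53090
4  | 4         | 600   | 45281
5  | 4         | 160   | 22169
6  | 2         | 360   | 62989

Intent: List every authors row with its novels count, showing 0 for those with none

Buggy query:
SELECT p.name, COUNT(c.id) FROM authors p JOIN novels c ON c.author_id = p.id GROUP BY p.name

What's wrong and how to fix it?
Bug: INNER JOIN drops authors rows that have no matching novels rows

Fix: Switch to LEFT JOIN to retain unmatched parent rows

Corrected query:
SELECT p.name, COUNT(c.id) FROM authors p LEFT JOIN novels c ON c.author_id = p.id GROUP BY p.name

Result:
name    | COUNT(c.id)
--------+------------
Asimov  | 0          
Borges  | 2          
Orwell  | 1          
Tolkien | 3          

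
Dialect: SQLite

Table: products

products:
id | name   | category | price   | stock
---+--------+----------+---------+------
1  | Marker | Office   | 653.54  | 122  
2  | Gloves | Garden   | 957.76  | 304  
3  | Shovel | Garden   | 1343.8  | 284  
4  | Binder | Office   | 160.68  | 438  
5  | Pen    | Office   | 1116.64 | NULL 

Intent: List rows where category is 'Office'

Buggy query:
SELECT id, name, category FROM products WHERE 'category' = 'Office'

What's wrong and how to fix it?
Bug: Single quotes denote string literals in SQL; the column name is being compared as a constant string

Fix: Remove the quotes around the column name (or use double quotes for an identifier)

Corrected query:
SELECT id, name, category FROM products WHERE category = 'Office'

Result:
id | name   | category
---+--------+---------
1  | Marker | Office  
4  | Binder | Office  
5  | Pen    | Office  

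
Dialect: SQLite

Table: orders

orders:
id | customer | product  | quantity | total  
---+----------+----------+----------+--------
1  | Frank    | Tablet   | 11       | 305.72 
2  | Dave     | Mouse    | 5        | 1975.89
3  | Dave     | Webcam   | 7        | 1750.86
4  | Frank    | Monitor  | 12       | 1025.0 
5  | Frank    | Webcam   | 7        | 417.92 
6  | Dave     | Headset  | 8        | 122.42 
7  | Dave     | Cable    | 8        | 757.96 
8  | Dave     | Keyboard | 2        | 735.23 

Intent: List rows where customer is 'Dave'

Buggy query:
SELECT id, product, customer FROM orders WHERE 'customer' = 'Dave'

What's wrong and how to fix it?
Bug: Single quotes denote string literals in SQL; the column name is being compared as a constant string

Fix: Reference the column as customer without single quotes

Corrected query:
SELECT id, product, customer FROM orders WHERE customer = 'Dave'

Result:
id | product  | customer
---+----------+---------
2  | Mouse    | Dave    
3  | Webcam   | Dave    
6  | Headset  | Dave    
7  | Cable    | Dave    
8  | Keyboard | Dave    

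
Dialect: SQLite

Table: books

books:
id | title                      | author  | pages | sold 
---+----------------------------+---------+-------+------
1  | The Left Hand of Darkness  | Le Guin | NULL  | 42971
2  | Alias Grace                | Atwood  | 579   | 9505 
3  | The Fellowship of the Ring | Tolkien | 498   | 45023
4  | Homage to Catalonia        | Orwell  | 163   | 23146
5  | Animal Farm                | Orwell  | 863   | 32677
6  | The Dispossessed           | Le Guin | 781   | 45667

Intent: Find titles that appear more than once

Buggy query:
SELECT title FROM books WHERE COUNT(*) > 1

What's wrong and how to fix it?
Bug: COUNT(*) is an aggregate and cannot be used in WHERE

Fix: GROUP BY title, then filter groups with HAVING COUNT(*) > 1

Corrected query:
SELECT title FROM books GROUP BY title HAVING COUNT(*) > 1

Result:
(no rows)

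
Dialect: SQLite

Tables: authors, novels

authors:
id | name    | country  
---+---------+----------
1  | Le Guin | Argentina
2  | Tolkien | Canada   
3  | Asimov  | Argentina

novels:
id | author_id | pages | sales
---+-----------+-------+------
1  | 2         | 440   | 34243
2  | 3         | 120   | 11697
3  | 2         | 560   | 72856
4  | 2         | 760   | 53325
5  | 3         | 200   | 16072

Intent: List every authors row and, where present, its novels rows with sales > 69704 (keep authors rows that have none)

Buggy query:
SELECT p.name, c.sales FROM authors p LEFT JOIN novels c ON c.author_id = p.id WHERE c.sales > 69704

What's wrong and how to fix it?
Bug: Filtering c.sales in WHERE discards the NULL rows produced by LEFT JOIN, turning it into an inner join

Fix: Put 'c.sales > 69704' in the JOIN's ON clause instead of WHERE

Corrected query:
SELECT p.name, c.sales FROM authors p LEFT JOIN novels c ON c.author_id = p.id AND c.sales > 69704

Result:
name    | sales
--------+------
Le Guin | NULL 
Tolkien | 72856
Asimov  | NULL 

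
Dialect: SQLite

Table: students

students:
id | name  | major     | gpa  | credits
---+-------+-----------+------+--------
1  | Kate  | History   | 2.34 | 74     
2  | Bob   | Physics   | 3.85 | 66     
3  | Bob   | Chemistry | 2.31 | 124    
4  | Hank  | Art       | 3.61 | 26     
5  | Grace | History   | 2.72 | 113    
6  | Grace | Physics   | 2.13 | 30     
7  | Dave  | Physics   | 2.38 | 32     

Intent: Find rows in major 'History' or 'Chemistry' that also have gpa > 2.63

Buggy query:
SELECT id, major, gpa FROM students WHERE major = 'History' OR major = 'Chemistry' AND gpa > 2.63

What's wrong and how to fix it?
Bug: AND binds tighter than OR, so this parses as major = 'History' OR (major = 'Chemistry' AND gpa > 2.63)

Fix: Group the OR with parentheses (or use IN), then AND the threshold

Corrected query:
SELECT id, major, gpa FROM students WHERE (major = 'History' OR major = 'Chemistry') AND gpa > 2.63

Result:
id | major   | gpa 
---+---------+-----
5  | History | 2.72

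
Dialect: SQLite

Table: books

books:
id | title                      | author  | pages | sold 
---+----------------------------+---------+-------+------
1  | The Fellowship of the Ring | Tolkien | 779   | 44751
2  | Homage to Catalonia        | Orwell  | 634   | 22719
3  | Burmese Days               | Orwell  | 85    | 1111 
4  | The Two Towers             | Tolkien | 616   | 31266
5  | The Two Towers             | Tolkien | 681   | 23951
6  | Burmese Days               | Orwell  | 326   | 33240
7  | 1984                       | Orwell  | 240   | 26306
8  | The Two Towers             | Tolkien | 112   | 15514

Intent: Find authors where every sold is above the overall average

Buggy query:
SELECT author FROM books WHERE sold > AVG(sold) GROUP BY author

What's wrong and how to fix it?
Bug: WHERE evaluates per row before aggregation, so AVG() is unavailable

Fix: Compute the overall average in a scalar subquery and compare each group's MIN against it in HAVING

Corrected query:
SELECT author FROM books GROUP BY author HAVING MIN(sold) > (SELECT AVG(sold) FROM books)

Result:
(no rows)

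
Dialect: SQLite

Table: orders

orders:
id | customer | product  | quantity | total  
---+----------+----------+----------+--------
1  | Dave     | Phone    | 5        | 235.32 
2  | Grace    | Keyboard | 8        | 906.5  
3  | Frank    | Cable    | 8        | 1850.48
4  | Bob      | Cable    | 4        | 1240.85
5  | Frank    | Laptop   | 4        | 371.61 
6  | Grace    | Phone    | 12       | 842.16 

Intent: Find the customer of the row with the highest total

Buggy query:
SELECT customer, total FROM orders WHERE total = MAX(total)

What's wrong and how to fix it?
Bug: WHERE is evaluated per row; an aggregate over the whole table isn't defined there

Fix: Wrap MAX in a scalar subquery so WHERE compares against a single value

Corrected query:
SELECT customer, total FROM orders WHERE total = (SELECT MAX(total) FROM orders)

Result:
customer | total  
---------+--------
Frank    | 1850.48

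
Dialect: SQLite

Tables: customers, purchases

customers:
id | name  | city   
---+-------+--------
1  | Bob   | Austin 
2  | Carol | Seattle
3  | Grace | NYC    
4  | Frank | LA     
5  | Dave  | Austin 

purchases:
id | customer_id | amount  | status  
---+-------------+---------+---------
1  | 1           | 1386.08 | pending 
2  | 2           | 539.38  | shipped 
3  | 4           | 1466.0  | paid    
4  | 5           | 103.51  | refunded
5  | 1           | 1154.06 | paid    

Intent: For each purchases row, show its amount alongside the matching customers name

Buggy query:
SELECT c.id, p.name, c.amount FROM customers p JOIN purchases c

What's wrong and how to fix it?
Bug: JOIN with no ON clause produces a cartesian product; every purchases row pairs with every customers row

Fix: Add ON c.customer_id = p.id to the JOIN

Corrected query:
SELECT c.id, p.name, c.amount FROM customers p JOIN purchases c ON c.customer_id = p.id

Result:
id | name  | amount 
---+-------+--------
1  | Bob   | 1386.08
2  | Carol | 539.38 
3  | Frank | 1466   
4  | Dave  | 103.51 
5  | Bob   | 1154.06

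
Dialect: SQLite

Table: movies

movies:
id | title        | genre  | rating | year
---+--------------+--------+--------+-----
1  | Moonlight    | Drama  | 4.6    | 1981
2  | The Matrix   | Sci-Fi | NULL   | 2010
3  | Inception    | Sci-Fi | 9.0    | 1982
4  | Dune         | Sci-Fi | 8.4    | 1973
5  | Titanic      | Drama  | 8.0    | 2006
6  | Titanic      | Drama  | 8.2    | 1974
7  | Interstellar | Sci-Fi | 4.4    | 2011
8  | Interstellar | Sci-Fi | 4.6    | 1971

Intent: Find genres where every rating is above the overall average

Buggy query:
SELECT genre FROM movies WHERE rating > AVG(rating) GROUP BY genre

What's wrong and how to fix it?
Bug: WHERE evaluates per row before aggregation, so AVG() is unavailable

Fix: Use a subquery for AVG and a HAVING MIN(...) filter so the condition holds for every row in the group

Corrected query:
SELECT genre FROM movies GROUP BY genre HAVING MIN(rating) > (SELECT AVG(rating) FROM movies)

Result:
(no rows)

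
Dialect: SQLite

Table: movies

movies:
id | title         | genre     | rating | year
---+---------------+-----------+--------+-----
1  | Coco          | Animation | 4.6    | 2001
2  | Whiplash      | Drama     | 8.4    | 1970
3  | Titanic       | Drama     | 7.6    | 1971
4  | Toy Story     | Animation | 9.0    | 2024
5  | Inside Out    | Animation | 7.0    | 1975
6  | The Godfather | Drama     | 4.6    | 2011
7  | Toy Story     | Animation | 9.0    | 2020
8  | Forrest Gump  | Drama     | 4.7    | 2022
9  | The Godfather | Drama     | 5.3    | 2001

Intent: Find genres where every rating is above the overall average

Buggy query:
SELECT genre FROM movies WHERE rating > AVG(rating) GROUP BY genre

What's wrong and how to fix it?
Bug: WHERE evaluates per row before aggregation, so AVG() is unavailable

Fix: Compute the overall average in a scalar subquery and compare each group's MIN against it in HAVING

Corrected query:
SELECT genre FROM movies GROUP BY genre HAVING MIN(rating) > (SELECT AVG(rating) FROM movies)

Result:
(no rows)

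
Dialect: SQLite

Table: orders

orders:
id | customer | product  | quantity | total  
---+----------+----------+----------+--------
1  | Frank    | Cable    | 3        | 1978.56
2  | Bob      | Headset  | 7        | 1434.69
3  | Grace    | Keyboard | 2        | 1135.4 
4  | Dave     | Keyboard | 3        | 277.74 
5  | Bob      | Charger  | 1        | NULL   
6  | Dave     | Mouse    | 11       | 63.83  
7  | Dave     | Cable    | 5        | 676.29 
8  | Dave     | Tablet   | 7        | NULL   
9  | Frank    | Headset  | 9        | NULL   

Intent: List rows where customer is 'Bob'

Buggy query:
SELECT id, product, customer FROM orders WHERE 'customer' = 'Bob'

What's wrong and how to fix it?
Bug: Single quotes denote string literals in SQL; the column name is being compared as a constant string

Fix: Reference the column as customer without single quotes

Corrected query:
SELECT id, product, customer FROM orders WHERE customer = 'Bob'

Result:
id | product | customer
---+---------+---------
2  | Headset | Bob     
5  | Charger | Bob     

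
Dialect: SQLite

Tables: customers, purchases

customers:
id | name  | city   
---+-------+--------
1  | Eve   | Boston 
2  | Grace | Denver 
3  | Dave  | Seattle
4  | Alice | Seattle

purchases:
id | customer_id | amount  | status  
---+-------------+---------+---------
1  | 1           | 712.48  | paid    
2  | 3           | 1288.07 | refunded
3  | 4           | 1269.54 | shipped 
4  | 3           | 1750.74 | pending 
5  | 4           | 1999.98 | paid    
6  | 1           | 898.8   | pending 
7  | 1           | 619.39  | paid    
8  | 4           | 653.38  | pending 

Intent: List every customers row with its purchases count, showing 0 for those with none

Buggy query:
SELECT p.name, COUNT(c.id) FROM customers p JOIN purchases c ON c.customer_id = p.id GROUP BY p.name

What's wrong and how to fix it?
Bug: INNER JOIN drops customers rows that have no matching purchases rows

Fix: Use LEFT JOIN so parents without children still appear (COUNT(c.id) gives 0)

Corrected query:
SELECT p.name, COUNT(c.id) FROM customers p LEFT JOIN purchases c ON c.customer_id = p.id GROUP BY p.name

Result:
name  | COUNT(c.id)
------+------------
Alice | 3          
Dave  | 2          
Eve   | 3          
Grace | 0          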